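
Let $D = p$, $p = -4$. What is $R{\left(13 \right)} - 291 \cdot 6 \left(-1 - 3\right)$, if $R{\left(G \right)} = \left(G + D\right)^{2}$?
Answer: $7065$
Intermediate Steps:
$D = -4$
$R{\left(G \right)} = \left(-4 + G\right)^{2}$ ($R{\left(G \right)} = \left(G - 4\right)^{2} = \left(-4 + G\right)^{2}$)
$R{\left(13 \right)} - 291 \cdot 6 \left(-1 - 3\right) = \left(-4 + 13\right)^{2} - 291 \cdot 6 \left(-1 - 3\right) = 9^{2} - 291 \cdot 6 \left(-4\right) = 81 - -6984 = 81 + 6984 = 7065$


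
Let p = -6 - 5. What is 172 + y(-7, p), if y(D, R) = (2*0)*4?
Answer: 172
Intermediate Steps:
p = -11
y(D, R) = 0 (y(D, R) = 0*4 = 0)
172 + y(-7, p) = 172 + 0 = 172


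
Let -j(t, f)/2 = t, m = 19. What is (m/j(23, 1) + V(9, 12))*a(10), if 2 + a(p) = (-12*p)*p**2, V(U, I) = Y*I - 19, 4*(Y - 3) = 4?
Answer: -7891315/23 ≈ -3.4310e+5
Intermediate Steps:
j(t, f) = -2*t
Y = 4 (Y = 3 + (1/4)*4 = 3 + 1 = 4)
V(U, I) = -19 + 4*I (V(U, I) = 4*I - 19 = -19 + 4*I)
a(p) = -2 - 12*p**3 (a(p) = -2 + (-12*p)*p**2 = -2 - 12*p**3)
(m/j(23, 1) + V(9, 12))*a(10) = (19/((-2*23)) + (-19 + 4*12))*(-2 - 12*10**3) = (19/(-46) + (-19 + 48))*(-2 - 12*1000) = (19*(-1/46) + 29)*(-2 - 12000) = (-19/46 + 29)*(-12002) = (1315/46)*(-12002) = -7891315/23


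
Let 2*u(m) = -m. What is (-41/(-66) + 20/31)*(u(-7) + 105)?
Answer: 18137/132 ≈ 137.40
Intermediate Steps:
u(m) = -m/2 (u(m) = (-m)/2 = -m/2)
(-41/(-66) + 20/31)*(u(-7) + 105) = (-41/(-66) + 20/31)*(-½*(-7) + 105) = (-41*(-1/66) + 20*(1/31))*(7/2 + 105) = (41/66 + 20/31)*(217/2) = (2591/2046)*(217/2) = 18137/132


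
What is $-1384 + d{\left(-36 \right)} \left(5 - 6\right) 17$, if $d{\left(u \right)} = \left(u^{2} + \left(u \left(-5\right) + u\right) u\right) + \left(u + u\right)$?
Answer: $65936$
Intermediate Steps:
$d{\left(u \right)} = - 3 u^{2} + 2 u$ ($d{\left(u \right)} = \left(u^{2} + \left(- 5 u + u\right) u\right) + 2 u = \left(u^{2} + - 4 u u\right) + 2 u = \left(u^{2} - 4 u^{2}\right) + 2 u = - 3 u^{2} + 2 u$)
$-1384 + d{\left(-36 \right)} \left(5 - 6\right) 17 = -1384 + - 36 \left(2 - -108\right) \left(5 - 6\right) 17 = -1384 + - 36 \left(2 + 108\right) \left(\left(-1\right) 17\right) = -1384 + \left(-36\right) 110 \left(-17\right) = -1384 - -67320 = -1384 + 67320 = 65936$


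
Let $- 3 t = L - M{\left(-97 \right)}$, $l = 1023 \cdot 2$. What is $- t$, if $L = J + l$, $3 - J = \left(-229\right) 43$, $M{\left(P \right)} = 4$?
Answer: $3964$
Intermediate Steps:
$l = 2046$
$J = 9850$ ($J = 3 - \left(-229\right) 43 = 3 - -9847 = 3 + 9847 = 9850$)
$L = 11896$ ($L = 9850 + 2046 = 11896$)
$t = -3964$ ($t = - \frac{11896 - 4}{3} = \left(- \frac{1}{3}\right) 11892 = -3964$)
$- t = \left(-1\right) \left(-3964\right) = 3964$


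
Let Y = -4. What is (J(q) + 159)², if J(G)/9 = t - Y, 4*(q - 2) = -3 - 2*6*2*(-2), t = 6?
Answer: 62001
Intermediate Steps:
q = 53/4 (q = 2 + (-3 - 2*6*2*(-2))/4 = 2 + (-3 - 24*(-2))/4 = 2 + (-3 - 2*(-24))/4 = 2 + (-3 + 48)/4 = 2 + (¼)*45 = 2 + 45/4 = 53/4 ≈ 13.250)
J(G) = 90 (J(G) = 9*(6 - 1*(-4)) = 9*(6 + 4) = 9*10 = 90)
(J(q) + 159)² = (90 + 159)² = 249² = 62001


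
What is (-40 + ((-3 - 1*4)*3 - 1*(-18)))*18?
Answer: -774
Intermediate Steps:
(-40 + ((-3 - 1*4)*3 - 1*(-18)))*18 = (-40 + ((-3 - 4)*3 + 18))*18 = (-40 + (-7*3 + 18))*18 = (-40 + (-21 + 18))*18 = (-40 - 3)*18 = -43*18 = -774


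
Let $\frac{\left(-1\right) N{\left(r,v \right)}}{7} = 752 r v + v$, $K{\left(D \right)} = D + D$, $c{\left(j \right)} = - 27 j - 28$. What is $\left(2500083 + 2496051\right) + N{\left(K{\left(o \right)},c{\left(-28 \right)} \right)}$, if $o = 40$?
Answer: $-301584322$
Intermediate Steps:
$c{\left(j \right)} = -28 - 27 j$
$K{\left(D \right)} = 2 D$
$N{\left(r,v \right)} = - 7 v - 5264 r v$ ($N{\left(r,v \right)} = - 7 \left(752 r v + v\right) = - 7 \left(v + 752 r v\right) = - 7 v - 5264 r v$)
$\left(2500083 + 2496051\right) + N{\left(K{\left(o \right)},c{\left(-28 \right)} \right)} = \left(2500083 + 2496051\right) - 7 \left(-28 - -756\right) \left(1 + 752 \cdot 2 \cdot 40\right) = 4996134 - 7 \left(-28 + 756\right) \left(1 + 752 \cdot 80\right) = 4996134 - 5096 \left(1 + 60160\right) = 4996134 - 5096 \cdot 60161 = 4996134 - 306580456 = -301584322$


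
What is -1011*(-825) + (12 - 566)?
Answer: 833521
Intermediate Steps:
-1011*(-825) + (12 - 566) = 834075 - 554 = 833521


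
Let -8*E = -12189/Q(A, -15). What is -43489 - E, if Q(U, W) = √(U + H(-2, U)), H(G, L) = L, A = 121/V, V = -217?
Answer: -43489 + 12189*I*√434/176 ≈ -43489.0 + 1442.8*I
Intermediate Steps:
A = -121/217 (A = 121/(-217) = 121*(-1/217) = -121/217 ≈ -0.55760)
Q(U, W) = √2*√U (Q(U, W) = √(U + U) = √(2*U) = √2*√U)
E = -12189*I*√434/176 (E = -(-12189)/(8*(√2*√(-121/217))) = -(-12189)/(8*(√2*(11*I*√217/217))) = -(-12189)/(8*(11*I*√434/217)) = -(-12189)*(-I*√434/22)/8 = -12189*I*√434/176 ≈ -1442.8*I)
-43489 - E = -43489 - (-12189)*I*√434/176 = -43489 + 12189*I*√434/176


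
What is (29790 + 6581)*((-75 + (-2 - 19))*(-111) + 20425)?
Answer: 1130447051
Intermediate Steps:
(29790 + 6581)*((-75 + (-2 - 19))*(-111) + 20425) = 36371*((-75 - 21)*(-111) + 20425) = 36371*(-96*(-111) + 20425) = 36371*(10656 + 20425) = 36371*31081 = 1130447051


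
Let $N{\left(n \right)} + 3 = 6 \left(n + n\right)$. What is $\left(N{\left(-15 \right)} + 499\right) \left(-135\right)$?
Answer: $-42660$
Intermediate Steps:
$N{\left(n \right)} = -3 + 12 n$ ($N{\left(n \right)} = -3 + 6 \left(n + n\right) = -3 + 6 \cdot 2 n = -3 + 12 n$)
$\left(N{\left(-15 \right)} + 499\right) \left(-135\right) = \left(\left(-3 + 12 \left(-15\right)\right) + 499\right) \left(-135\right) = \left(\left(-3 - 180\right) + 499\right) \left(-135\right) = \left(-183 + 499\right) \left(-135\right) = 316 \left(-135\right) = -42660$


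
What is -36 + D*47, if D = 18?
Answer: 810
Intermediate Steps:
-36 + D*47 = -36 + 18*47 = -36 + 846 = 810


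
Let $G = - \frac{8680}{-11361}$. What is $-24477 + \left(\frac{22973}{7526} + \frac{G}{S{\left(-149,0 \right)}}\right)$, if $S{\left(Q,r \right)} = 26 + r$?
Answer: $- \frac{3886239744851}{158791074} \approx -24474.0$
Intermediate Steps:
$G = \frac{1240}{1623}$ ($G = \left(-8680\right) \left(- \frac{1}{11361}\right) = \frac{1240}{1623} \approx 0.76402$)
$-24477 + \left(\frac{22973}{7526} + \frac{G}{S{\left(-149,0 \right)}}\right) = -24477 + \left(\frac{22973}{7526} + \frac{1240}{1623 \left(26 + 0\right)}\right) = -24477 + \left(22973 \cdot \frac{1}{7526} + \frac{1240}{1623 \cdot 26}\right) = -24477 + \left(\frac{22973}{7526} + \frac{1240}{1623} \cdot \frac{1}{26}\right) = -24477 + \left(\frac{22973}{7526} + \frac{620}{21099}\right) = -24477 + \frac{489373447}{158791074} = - \frac{3886239744851}{158791074}$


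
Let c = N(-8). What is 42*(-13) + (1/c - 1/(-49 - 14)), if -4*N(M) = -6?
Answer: -34355/63 ≈ -545.32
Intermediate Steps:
N(M) = 3/2 (N(M) = -1/4*(-6) = 3/2)
c = 3/2 ≈ 1.5000
42*(-13) + (1/c - 1/(-49 - 14)) = 42*(-13) + (1/(3/2) - 1/(-49 - 14)) = -546 + (2/3 - 1/(-63)) = -546 + (2/3 - 1*(-1/63)) = -546 + (2/3 + 1/63) = -546 + 43/63 = -34355/63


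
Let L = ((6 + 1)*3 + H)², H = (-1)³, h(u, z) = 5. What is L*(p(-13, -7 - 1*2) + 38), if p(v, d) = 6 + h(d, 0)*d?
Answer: -400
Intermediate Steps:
H = -1
L = 400 (L = ((6 + 1)*3 - 1)² = (7*3 - 1)² = (21 - 1)² = 20² = 400)
p(v, d) = 6 + 5*d
L*(p(-13, -7 - 1*2) + 38) = 400*((6 + 5*(-7 - 1*2)) + 38) = 400*((6 + 5*(-7 - 2)) + 38) = 400*((6 + 5*(-9)) + 38) = 400*((6 - 45) + 38) = 400*(-39 + 38) = 400*(-1) = -400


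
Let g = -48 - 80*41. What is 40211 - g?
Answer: 43539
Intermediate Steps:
g = -3328 (g = -48 - 3280 = -3328)
40211 - g = 40211 - 1*(-3328) = 40211 + 3328 = 43539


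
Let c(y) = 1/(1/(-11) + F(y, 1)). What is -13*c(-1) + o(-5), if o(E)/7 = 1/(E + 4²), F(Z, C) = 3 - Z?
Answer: -1272/473 ≈ -2.6892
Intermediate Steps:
o(E) = 7/(16 + E) (o(E) = 7/(E + 4²) = 7/(E + 16) = 7/(16 + E))
c(y) = 1/(32/11 - y) (c(y) = 1/(1/(-11) + (3 - y)) = 1/(-1/11 + (3 - y)) = 1/(32/11 - y))
-13*c(-1) + o(-5) = -(-143)/(-32 + 11*(-1)) + 7/(16 - 5) = -(-143)/(-32 - 11) + 7/11 = -(-143)/(-43) + 7*(1/11) = -(-143)*(-1)/43 + 7/11 = -13*11/43 + 7/11 = -143/43 + 7/11 = -1272/473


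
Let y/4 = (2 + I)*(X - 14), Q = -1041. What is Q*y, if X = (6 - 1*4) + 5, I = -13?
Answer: -320628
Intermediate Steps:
X = 7 (X = (6 - 4) + 5 = 2 + 5 = 7)
y = 308 (y = 4*((2 - 13)*(7 - 14)) = 4*(-11*(-7)) = 4*77 = 308)
Q*y = -1041*308 = -320628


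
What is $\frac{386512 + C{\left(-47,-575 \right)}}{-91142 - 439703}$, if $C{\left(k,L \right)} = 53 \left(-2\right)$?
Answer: $- \frac{386406}{530845} \approx -0.72791$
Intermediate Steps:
$C{\left(k,L \right)} = -106$
$\frac{386512 + C{\left(-47,-575 \right)}}{-91142 - 439703} = \frac{386512 - 106}{-91142 - 439703} = \frac{386406}{-530845} = 386406 \left(- \frac{1}{530845}\right) = - \frac{386406}{530845}$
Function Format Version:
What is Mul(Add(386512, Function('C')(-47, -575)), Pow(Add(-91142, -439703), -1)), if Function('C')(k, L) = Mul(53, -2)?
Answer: Rational(-386406, 530845) ≈ -0.72791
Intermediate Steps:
Function('C')(k, L) = -106
Mul(Add(386512, Function('C')(-47, -575)), Pow(Add(-91142, -439703), -1)) = Mul(Add(386512, -106), Pow(Add(-91142, -439703), -1)) = Mul(386406, Pow(-530845, -1)) = Mul(386406, Rational(-1, 530845)) = Rational(-386406, 530845)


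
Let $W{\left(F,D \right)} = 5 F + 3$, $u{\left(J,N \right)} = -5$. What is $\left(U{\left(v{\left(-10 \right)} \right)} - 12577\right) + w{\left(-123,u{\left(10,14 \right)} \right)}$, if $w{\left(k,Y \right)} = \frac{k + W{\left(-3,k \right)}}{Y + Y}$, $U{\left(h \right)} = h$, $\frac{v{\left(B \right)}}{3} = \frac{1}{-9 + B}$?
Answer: $- \frac{477419}{38} \approx -12564.0$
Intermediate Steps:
$v{\left(B \right)} = \frac{3}{-9 + B}$
$W{\left(F,D \right)} = 3 + 5 F$
$w{\left(k,Y \right)} = \frac{-12 + k}{2 Y}$ ($w{\left(k,Y \right)} = \frac{k + \left(3 + 5 \left(-3\right)\right)}{Y + Y} = \frac{k + \left(3 - 15\right)}{2 Y} = \left(k - 12\right) \frac{1}{2 Y} = \left(-12 + k\right) \frac{1}{2 Y} = \frac{-12 + k}{2 Y}$)
$\left(U{\left(v{\left(-10 \right)} \right)} - 12577\right) + w{\left(-123,u{\left(10,14 \right)} \right)} = \left(\frac{3}{-9 - 10} - 12577\right) + \frac{-12 - 123}{2 \left(-5\right)} = \left(\frac{3}{-19} - 12577\right) + \frac{1}{2} \left(- \frac{1}{5}\right) \left(-135\right) = \left(3 \left(- \frac{1}{19}\right) - 12577\right) + \frac{27}{2} = \left(- \frac{3}{19} - 12577\right) + \frac{27}{2} = - \frac{238966}{19} + \frac{27}{2} = - \frac{477419}{38}$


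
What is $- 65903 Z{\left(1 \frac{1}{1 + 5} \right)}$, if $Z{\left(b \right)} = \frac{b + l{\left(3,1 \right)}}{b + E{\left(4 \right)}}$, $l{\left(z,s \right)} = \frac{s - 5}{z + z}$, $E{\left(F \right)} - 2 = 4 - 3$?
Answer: $\frac{197709}{19} \approx 10406.0$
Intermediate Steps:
$E{\left(F \right)} = 3$ ($E{\left(F \right)} = 2 + \left(4 - 3\right) = 2 + 1 = 3$)
$l{\left(z,s \right)} = \frac{-5 + s}{2 z}$
$Z{\left(b \right)} = \frac{- \frac{2}{3} + b}{3 + b}$ ($Z{\left(b \right)} = \frac{b + \frac{-5 + 1}{2 \cdot 3}}{b + 3} = \frac{b + \frac{1}{2} \cdot \frac{1}{3} \left(-4\right)}{3 + b} = \frac{b - \frac{2}{3}}{3 + b} = \frac{- \frac{2}{3} + b}{3 + b}$)
$- 65903 Z{\left(1 \frac{1}{1 + 5} \right)} = - 65903 \frac{- \frac{2}{3} + 1 \frac{1}{1 + 5}}{3 + 1 \frac{1}{1 + 5}} = - 65903 \frac{- \frac{2}{3} + 1 \cdot \frac{1}{6}}{3 + 1 \cdot \frac{1}{6}} = - 65903 \frac{- \frac{2}{3} + \frac{1}{6}}{3 + \frac{1}{6}} = - 65903 \frac{1}{\frac{19}{6}} \left(- \frac{1}{2}\right) = - 65903 \cdot \frac{6}{19} \left(- \frac{1}{2}\right) = \left(-65903\right) \left(- \frac{3}{19}\right) = \frac{197709}{19}$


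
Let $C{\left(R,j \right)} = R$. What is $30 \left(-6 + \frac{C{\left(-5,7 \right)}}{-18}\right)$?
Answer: $- \frac{515}{3} \approx -171.67$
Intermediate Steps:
$30 \left(-6 + \frac{C{\left(-5,7 \right)}}{-18}\right) = 30 \left(-6 - \frac{5}{-18}\right) = 30 \left(-6 - - \frac{5}{18}\right) = 30 \left(-6 + \frac{5}{18}\right) = 30 \left(- \frac{103}{18}\right) = - \frac{515}{3}$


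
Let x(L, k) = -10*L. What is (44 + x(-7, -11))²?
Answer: 12996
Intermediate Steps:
(44 + x(-7, -11))² = (44 - 10*(-7))² = (44 + 70)² = 114² = 12996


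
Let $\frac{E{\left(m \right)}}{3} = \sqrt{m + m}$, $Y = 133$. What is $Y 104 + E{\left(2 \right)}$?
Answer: $13838$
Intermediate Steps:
$E{\left(m \right)} = 3 \sqrt{2} \sqrt{m}$ ($E{\left(m \right)} = 3 \sqrt{m + m} = 3 \sqrt{2 m} = 3 \sqrt{2} \sqrt{m}$)
$Y 104 + E{\left(2 \right)} = 133 \cdot 104 + 3 \sqrt{2} \sqrt{2} = 13832 + 6 = 13838$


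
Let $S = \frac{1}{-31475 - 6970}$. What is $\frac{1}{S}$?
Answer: $-38445$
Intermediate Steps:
$S = - \frac{1}{38445}$ ($S = \frac{1}{-38445} = - \frac{1}{38445} \approx -2.6011 \cdot 10^{-5}$)
$\frac{1}{S} = \frac{1}{- \frac{1}{38445}} = -38445$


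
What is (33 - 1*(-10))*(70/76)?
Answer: 1505/38 ≈ 39.605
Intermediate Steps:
(33 - 1*(-10))*(70/76) = (33 + 10)*(70*(1/76)) = 43*(35/38) = 1505/38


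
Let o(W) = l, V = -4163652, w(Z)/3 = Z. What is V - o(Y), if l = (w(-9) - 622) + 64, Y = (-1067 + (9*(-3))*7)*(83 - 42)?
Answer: -4163067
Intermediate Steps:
w(Z) = 3*Z
Y = -51496 (Y = (-1067 - 27*7)*41 = (-1067 - 189)*41 = -1256*41 = -51496)
l = -585 (l = (3*(-9) - 622) + 64 = (-27 - 622) + 64 = -649 + 64 = -585)
o(W) = -585
V - o(Y) = -4163652 - 1*(-585) = -4163652 + 585 = -4163067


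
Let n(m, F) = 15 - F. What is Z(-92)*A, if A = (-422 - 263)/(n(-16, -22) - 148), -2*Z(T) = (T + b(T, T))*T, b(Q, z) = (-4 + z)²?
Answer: 287497240/111 ≈ 2.5901e+6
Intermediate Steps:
Z(T) = -T*(T + (-4 + T)²)/2 (Z(T) = -(T + (-4 + T)²)*T/2 = -T*(T + (-4 + T)²)/2)
A = 685/111 (A = (-422 - 263)/((15 - 1*(-22)) - 148) = -685/((15 + 22) - 148) = -685/(37 - 148) = -685/(-111) = -685*(-1/111) = 685/111 ≈ 6.1712)
Z(-92)*A = -½*(-92)*(-92 + (-4 - 92)²)*(685/111) = -½*(-92)*(-92 + (-96)²)*(685/111) = -½*(-92)*(-92 + 9216)*(685/111) = -½*(-92)*9124*(685/111) = 419704*(685/111) = 287497240/111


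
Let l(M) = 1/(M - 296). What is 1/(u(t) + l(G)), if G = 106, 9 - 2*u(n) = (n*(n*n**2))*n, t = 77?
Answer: -190/257144494061 ≈ -7.3888e-10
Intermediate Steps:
u(n) = 9/2 - n**5/2 (u(n) = 9/2 - n*(n*n**2)*n/2 = 9/2 - n*n**3*n/2 = 9/2 - n**4*n/2 = 9/2 - n**5/2)
l(M) = 1/(-296 + M)
1/(u(t) + l(G)) = 1/((9/2 - 1/2*77**5) + 1/(-296 + 106)) = 1/((9/2 - 1/2*2706784157) + 1/(-190)) = 1/((9/2 - 2706784157/2) - 1/190) = 1/(-1353392074 - 1/190) = 1/(-257144494061/190) = -190/257144494061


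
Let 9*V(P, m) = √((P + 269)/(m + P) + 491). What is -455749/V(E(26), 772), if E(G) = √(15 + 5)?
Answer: -4101741*√(772 + 2*√5)/√(379321 + 984*√5) ≈ -1.8504e+5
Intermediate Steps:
E(G) = 2*√5 (E(G) = √20 = 2*√5)
V(P, m) = √(491 + (269 + P)/(P + m))/9 (V(P, m) = √((P + 269)/(m + P) + 491)/9 = √((269 + P)/(P + m) + 491)/9 = √(491 + (269 + P)/(P + m))/9)
-455749/V(E(26), 772) = -455749*9*√(2*√5 + 772)/√(269 + 491*772 + 492*(2*√5)) = -455749*9*√(772 + 2*√5)/√(269 + 379052 + 984*√5) = -455749*9*√(772 + 2*√5)/√(379321 + 984*√5) = -4101741*√(772 + 2*√5)/√(379321 + 984*√5)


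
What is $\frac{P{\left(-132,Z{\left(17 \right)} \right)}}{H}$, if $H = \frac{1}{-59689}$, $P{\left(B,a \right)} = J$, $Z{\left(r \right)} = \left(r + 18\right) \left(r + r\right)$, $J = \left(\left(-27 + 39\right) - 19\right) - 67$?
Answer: $4416986$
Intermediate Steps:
$J = -74$ ($J = \left(12 - 19\right) - 67 = -7 - 67 = -74$)
$Z{\left(r \right)} = 2 r \left(18 + r\right)$ ($Z{\left(r \right)} = \left(18 + r\right) 2 r = 2 r \left(18 + r\right)$)
$P{\left(B,a \right)} = -74$
$H = - \frac{1}{59689} \approx -1.6754 \cdot 10^{-5}$
$\frac{P{\left(-132,Z{\left(17 \right)} \right)}}{H} = - \frac{74}{- \frac{1}{59689}} = \left(-74\right) \left(-59689\right) = 4416986$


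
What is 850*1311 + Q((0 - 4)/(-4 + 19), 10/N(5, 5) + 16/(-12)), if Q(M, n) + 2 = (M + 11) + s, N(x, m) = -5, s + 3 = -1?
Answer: 16715321/15 ≈ 1.1144e+6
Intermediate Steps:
s = -4 (s = -3 - 1 = -4)
Q(M, n) = 5 + M (Q(M, n) = -2 + ((M + 11) - 4) = -2 + ((11 + M) - 4) = -2 + (7 + M) = 5 + M)
850*1311 + Q((0 - 4)/(-4 + 19), 10/N(5, 5) + 16/(-12)) = 850*1311 + (5 + (0 - 4)/(-4 + 19)) = 1114350 + (5 - 4/15) = 1114350 + 71/15 = 16715321/15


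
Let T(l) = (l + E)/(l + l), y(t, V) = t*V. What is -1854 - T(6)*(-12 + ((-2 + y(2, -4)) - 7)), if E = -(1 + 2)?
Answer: -7387/4 ≈ -1846.8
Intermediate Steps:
y(t, V) = V*t
E = -3 (E = -1*3 = -3)
T(l) = (-3 + l)/(2*l) (T(l) = (l - 3)/(l + l) = (-3 + l)/((2*l)) = (-3 + l)*(1/(2*l)) = (-3 + l)/(2*l))
-1854 - T(6)*(-12 + ((-2 + y(2, -4)) - 7)) = -1854 - (½)*(-3 + 6)/6*(-12 + ((-2 - 4*2) - 7)) = -1854 - (½)*(⅙)*3*(-12 + ((-2 - 8) - 7)) = -1854 - (-12 + (-10 - 7))/4 = -1854 - (-12 - 17)/4 = -1854 - (-29)/4 = -1854 - 1*(-29/4) = -1854 + 29/4 = -7387/4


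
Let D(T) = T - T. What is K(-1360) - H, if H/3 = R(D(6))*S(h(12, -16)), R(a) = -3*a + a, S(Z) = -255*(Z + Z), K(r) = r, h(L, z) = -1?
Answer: -1360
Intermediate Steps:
D(T) = 0
S(Z) = -510*Z
R(a) = -2*a
H = 0 (H = 3*((-2*0)*(-510*(-1))) = 3*(0*510) = 3*0 = 0)
K(-1360) - H = -1360 - 1*0 = -1360 + 0 = -1360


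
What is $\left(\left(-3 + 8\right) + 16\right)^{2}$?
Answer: $441$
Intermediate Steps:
$\left(\left(-3 + 8\right) + 16\right)^{2} = \left(5 + 16\right)^{2} = 21^{2} = 441$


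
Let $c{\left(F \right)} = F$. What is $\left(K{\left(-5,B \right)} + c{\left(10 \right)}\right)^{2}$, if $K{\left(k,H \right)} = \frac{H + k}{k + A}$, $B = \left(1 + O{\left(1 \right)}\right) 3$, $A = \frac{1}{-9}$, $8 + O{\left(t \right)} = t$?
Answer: $\frac{841}{4} \approx 210.25$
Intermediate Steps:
$O{\left(t \right)} = -8 + t$
$A = - \frac{1}{9} \approx -0.11111$
$B = -18$ ($B = \left(1 + \left(-8 + 1\right)\right) 3 = \left(1 - 7\right) 3 = \left(-6\right) 3 = -18$)
$K{\left(k,H \right)} = \frac{H + k}{- \frac{1}{9} + k}$ ($K{\left(k,H \right)} = \frac{H + k}{k - \frac{1}{9}} = \frac{H + k}{- \frac{1}{9} + k}$)
$\left(K{\left(-5,B \right)} + c{\left(10 \right)}\right)^{2} = \left(\frac{9 \left(-18 - 5\right)}{-1 + 9 \left(-5\right)} + 10\right)^{2} = \left(9 \frac{1}{-1 - 45} \left(-23\right) + 10\right)^{2} = \left(9 \frac{1}{-46} \left(-23\right) + 10\right)^{2} = \left(9 \left(- \frac{1}{46}\right) \left(-23\right) + 10\right)^{2} = \left(\frac{9}{2} + 10\right)^{2} = \left(\frac{29}{2}\right)^{2} = \frac{841}{4}$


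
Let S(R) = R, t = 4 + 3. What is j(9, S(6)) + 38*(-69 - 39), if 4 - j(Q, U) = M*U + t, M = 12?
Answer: -4179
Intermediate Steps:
t = 7
j(Q, U) = -3 - 12*U (j(Q, U) = 4 - (12*U + 7) = 4 - (7 + 12*U) = 4 + (-7 - 12*U) = -3 - 12*U)
j(9, S(6)) + 38*(-69 - 39) = (-3 - 12*6) + 38*(-69 - 39) = (-3 - 72) + 38*(-108) = -75 - 4104 = -4179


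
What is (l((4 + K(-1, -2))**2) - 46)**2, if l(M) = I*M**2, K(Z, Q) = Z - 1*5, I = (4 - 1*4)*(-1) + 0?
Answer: 2116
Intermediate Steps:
I = 0 (I = (4 - 4)*(-1) + 0 = 0*(-1) + 0 = 0 + 0 = 0)
K(Z, Q) = -5 + Z (K(Z, Q) = Z - 5 = -5 + Z)
l(M) = 0 (l(M) = 0*M**2 = 0)
(l((4 + K(-1, -2))**2) - 46)**2 = (0 - 46)**2 = (-46)**2 = 2116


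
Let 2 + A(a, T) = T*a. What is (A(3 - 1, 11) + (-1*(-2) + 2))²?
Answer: 576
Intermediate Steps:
A(a, T) = -2 + T*a
(A(3 - 1, 11) + (-1*(-2) + 2))² = ((-2 + 11*(3 - 1)) + (-1*(-2) + 2))² = ((-2 + 11*2) + (2 + 2))² = ((-2 + 22) + 4)² = (20 + 4)² = 24² = 576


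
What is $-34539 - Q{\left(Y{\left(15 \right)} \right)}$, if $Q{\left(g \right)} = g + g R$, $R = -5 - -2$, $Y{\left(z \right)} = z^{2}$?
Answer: $-34089$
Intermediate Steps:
$R = -3$ ($R = -5 + 2 = -3$)
$Q{\left(g \right)} = - 2 g$ ($Q{\left(g \right)} = g + g \left(-3\right) = g - 3 g = - 2 g$)
$-34539 - Q{\left(Y{\left(15 \right)} \right)} = -34539 - - 2 \cdot 15^{2} = -34539 - \left(-2\right) 225 = -34539 - -450 = -34539 + 450 = -34089$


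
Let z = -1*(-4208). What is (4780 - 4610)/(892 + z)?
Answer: 1/30 ≈ 0.033333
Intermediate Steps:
z = 4208
(4780 - 4610)/(892 + z) = (4780 - 4610)/(892 + 4208) = 170/5100 = 170*(1/5100) = 1/30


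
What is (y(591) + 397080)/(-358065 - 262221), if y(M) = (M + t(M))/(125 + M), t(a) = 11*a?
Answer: -23693031/37010398 ≈ -0.64017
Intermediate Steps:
y(M) = 12*M/(125 + M) (y(M) = (M + 11*M)/(125 + M) = (12*M)/(125 + M) = 12*M/(125 + M))
(y(591) + 397080)/(-358065 - 262221) = (12*591/(125 + 591) + 397080)/(-358065 - 262221) = (12*591/716 + 397080)/(-620286) = (12*591*(1/716) + 397080)*(-1/620286) = (1773/179 + 397080)*(-1/620286) = (71079093/179)*(-1/620286) = -23693031/37010398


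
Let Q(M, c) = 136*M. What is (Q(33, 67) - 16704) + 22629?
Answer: 10413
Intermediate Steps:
(Q(33, 67) - 16704) + 22629 = (136*33 - 16704) + 22629 = (4488 - 16704) + 22629 = -12216 + 22629 = 10413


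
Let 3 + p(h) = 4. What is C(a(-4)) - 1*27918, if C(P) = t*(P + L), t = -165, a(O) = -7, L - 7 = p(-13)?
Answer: -28083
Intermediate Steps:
p(h) = 1 (p(h) = -3 + 4 = 1)
L = 8 (L = 7 + 1 = 8)
C(P) = -1320 - 165*P (C(P) = -165*(P + 8) = -165*(8 + P) = -1320 - 165*P)
C(a(-4)) - 1*27918 = (-1320 - 165*(-7)) - 1*27918 = (-1320 + 1155) - 27918 = -165 - 27918 = -28083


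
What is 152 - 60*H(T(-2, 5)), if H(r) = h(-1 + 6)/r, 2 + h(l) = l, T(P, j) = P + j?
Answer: 92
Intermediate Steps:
h(l) = -2 + l
H(r) = 3/r (H(r) = (-2 + (-1 + 6))/r = (-2 + 5)/r = 3/r)
152 - 60*H(T(-2, 5)) = 152 - 180/(-2 + 5) = 152 - 180/3 = 152 - 60*1 = 152 - 60 = 92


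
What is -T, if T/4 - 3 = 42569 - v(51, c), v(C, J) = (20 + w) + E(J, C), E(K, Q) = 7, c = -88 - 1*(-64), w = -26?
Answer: -170284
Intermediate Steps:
c = -24 (c = -88 + 64 = -24)
v(C, J) = 1 (v(C, J) = (20 - 26) + 7 = -6 + 7 = 1)
T = 170284 (T = 12 + 4*(42569 - 1*1) = 12 + 4*(42569 - 1) = 12 + 4*42568 = 12 + 170272 = 170284)
-T = -1*170284 = -170284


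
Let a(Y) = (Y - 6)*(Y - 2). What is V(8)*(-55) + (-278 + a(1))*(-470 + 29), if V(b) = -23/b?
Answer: 964409/8 ≈ 1.2055e+5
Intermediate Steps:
a(Y) = (-6 + Y)*(-2 + Y)
V(8)*(-55) + (-278 + a(1))*(-470 + 29) = -23/8*(-55) + (-278 + (12 + 1**2 - 8*1))*(-470 + 29) = -23*1/8*(-55) + (-278 + (12 + 1 - 8))*(-441) = -23/8*(-55) + (-278 + 5)*(-441) = 1265/8 - 273*(-441) = 1265/8 + 120393 = 964409/8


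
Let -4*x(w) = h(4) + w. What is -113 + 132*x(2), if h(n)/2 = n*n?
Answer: -1235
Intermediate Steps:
h(n) = 2*n² (h(n) = 2*(n*n) = 2*n²)
x(w) = -8 - w/4 (x(w) = -(2*4² + w)/4 = -(2*16 + w)/4 = -(32 + w)/4 = -8 - w/4)
-113 + 132*x(2) = -113 + 132*(-8 - ¼*2) = -113 + 132*(-8 - ½) = -113 + 132*(-17/2) = -113 - 1122 = -1235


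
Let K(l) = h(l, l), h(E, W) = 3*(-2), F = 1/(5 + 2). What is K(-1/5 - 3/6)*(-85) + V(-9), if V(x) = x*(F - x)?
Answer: 2994/7 ≈ 427.71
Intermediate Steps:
F = ⅐ (F = 1/7 = ⅐ ≈ 0.14286)
h(E, W) = -6
K(l) = -6
V(x) = x*(⅐ - x)
K(-1/5 - 3/6)*(-85) + V(-9) = -6*(-85) - 9*(⅐ - 1*(-9)) = 510 - 9*(⅐ + 9) = 510 - 9*64/7 = 510 - 576/7 = 2994/7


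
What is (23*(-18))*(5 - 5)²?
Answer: 0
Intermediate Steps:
(23*(-18))*(5 - 5)² = -414*0² = -414*0 = 0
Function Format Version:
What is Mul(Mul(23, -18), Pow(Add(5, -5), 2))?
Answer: 0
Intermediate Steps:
Mul(Mul(23, -18), Pow(Add(5, -5), 2)) = Mul(-414, Pow(0, 2)) = Mul(-414, 0) = 0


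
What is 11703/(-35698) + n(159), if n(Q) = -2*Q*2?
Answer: -22715631/35698 ≈ -636.33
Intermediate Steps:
n(Q) = -4*Q
11703/(-35698) + n(159) = 11703/(-35698) - 4*159 = 11703*(-1/35698) - 636 = -11703/35698 - 636 = -22715631/35698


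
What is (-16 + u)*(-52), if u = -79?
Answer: 4940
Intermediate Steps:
(-16 + u)*(-52) = (-16 - 79)*(-52) = -95*(-52) = 4940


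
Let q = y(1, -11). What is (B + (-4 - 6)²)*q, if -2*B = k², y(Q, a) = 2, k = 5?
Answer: 175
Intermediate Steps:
B = -25/2 (B = -½*5² = -½*25 = -25/2 ≈ -12.500)
q = 2
(B + (-4 - 6)²)*q = (-25/2 + (-4 - 6)²)*2 = (-25/2 + (-10)²)*2 = (-25/2 + 100)*2 = (175/2)*2 = 175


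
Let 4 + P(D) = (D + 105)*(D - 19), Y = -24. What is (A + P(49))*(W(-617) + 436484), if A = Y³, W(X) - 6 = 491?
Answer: -4023721048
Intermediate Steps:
P(D) = -4 + (-19 + D)*(105 + D) (P(D) = -4 + (D + 105)*(D - 19) = -4 + (105 + D)*(-19 + D) = -4 + (-19 + D)*(105 + D))
W(X) = 497 (W(X) = 6 + 491 = 497)
A = -13824 (A = (-24)³ = -13824)
(A + P(49))*(W(-617) + 436484) = (-13824 + (-1999 + 49² + 86*49))*(497 + 436484) = (-13824 + (-1999 + 2401 + 4214))*436981 = (-13824 + 4616)*436981 = -9208*436981 = -4023721048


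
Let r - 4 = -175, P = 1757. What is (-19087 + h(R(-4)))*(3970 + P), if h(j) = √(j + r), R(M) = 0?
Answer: -109311249 + 17181*I*√19 ≈ -1.0931e+8 + 74890.0*I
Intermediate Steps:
r = -171 (r = 4 - 175 = -171)
h(j) = √(-171 + j) (h(j) = √(j - 171) = √(-171 + j))
(-19087 + h(R(-4)))*(3970 + P) = (-19087 + √(-171 + 0))*(3970 + 1757) = (-19087 + √(-171))*5727 = (-19087 + 3*I*√19)*5727 = -109311249 + 17181*I*√19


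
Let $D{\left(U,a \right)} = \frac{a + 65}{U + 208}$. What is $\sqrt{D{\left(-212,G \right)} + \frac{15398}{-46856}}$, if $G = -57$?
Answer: $\frac{i \sqrt{319528635}}{11714} \approx 1.526 i$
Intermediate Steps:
$D{\left(U,a \right)} = \frac{65 + a}{208 + U}$
$\sqrt{D{\left(-212,G \right)} + \frac{15398}{-46856}} = \sqrt{\frac{65 - 57}{208 - 212} + \frac{15398}{-46856}} = \sqrt{\frac{1}{-4} \cdot 8 + 15398 \left(- \frac{1}{46856}\right)} = \sqrt{\left(- \frac{1}{4}\right) 8 - \frac{7699}{23428}} = \sqrt{-2 - \frac{7699}{23428}} = \sqrt{- \frac{54555}{23428}} = \frac{i \sqrt{319528635}}{11714}$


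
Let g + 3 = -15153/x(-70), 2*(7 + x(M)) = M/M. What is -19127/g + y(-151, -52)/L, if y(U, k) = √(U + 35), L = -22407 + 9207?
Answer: -248651/30267 - I*√29/6600 ≈ -8.2153 - 0.00081593*I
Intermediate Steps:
x(M) = -13/2 (x(M) = -7 + (M/M)/2 = -7 + (½)*1 = -7 + ½ = -13/2)
L = -13200
g = 30267/13 (g = -3 - 15153/(-13/2) = -3 - 15153*(-2/13) = -3 + 30306/13 = 30267/13 ≈ 2328.2)
y(U, k) = √(35 + U)
-19127/g + y(-151, -52)/L = -19127/30267/13 + √(35 - 151)/(-13200) = -19127*13/30267 + √(-116)*(-1/13200) = -248651/30267 + (2*I*√29)*(-1/13200) = -248651/30267 - I*√29/6600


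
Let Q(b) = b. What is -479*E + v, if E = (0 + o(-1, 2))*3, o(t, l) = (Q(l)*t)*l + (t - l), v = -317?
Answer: 9742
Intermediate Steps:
o(t, l) = t - l + t*l**2 (o(t, l) = (l*t)*l + (t - l) = t*l**2 + (t - l) = t - l + t*l**2)
E = -21 (E = (0 + (-1 - 1*2 - 1*2**2))*3 = (0 + (-1 - 2 - 1*4))*3 = (0 + (-1 - 2 - 4))*3 = (0 - 7)*3 = -7*3 = -21)
-479*E + v = -479*(-21) - 317 = 10059 - 317 = 9742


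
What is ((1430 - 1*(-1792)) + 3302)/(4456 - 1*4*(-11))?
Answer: 1631/1125 ≈ 1.4498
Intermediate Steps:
((1430 - 1*(-1792)) + 3302)/(4456 - 1*4*(-11)) = ((1430 + 1792) + 3302)/(4456 - 4*(-11)) = (3222 + 3302)/(4456 + 44) = 6524/4500 = 6524*(1/4500) = 1631/1125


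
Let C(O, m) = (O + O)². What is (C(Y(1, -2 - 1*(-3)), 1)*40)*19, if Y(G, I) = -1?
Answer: 3040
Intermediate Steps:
C(O, m) = 4*O² (C(O, m) = (2*O)² = 4*O²)
(C(Y(1, -2 - 1*(-3)), 1)*40)*19 = ((4*(-1)²)*40)*19 = ((4*1)*40)*19 = (4*40)*19 = 160*19 = 3040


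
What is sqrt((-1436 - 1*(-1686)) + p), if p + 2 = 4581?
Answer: sqrt(4829) ≈ 69.491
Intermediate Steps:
p = 4579 (p = -2 + 4581 = 4579)
sqrt((-1436 - 1*(-1686)) + p) = sqrt((-1436 - 1*(-1686)) + 4579) = sqrt((-1436 + 1686) + 4579) = sqrt(250 + 4579) = sqrt(4829)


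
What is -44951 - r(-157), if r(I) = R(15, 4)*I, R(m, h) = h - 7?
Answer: -45422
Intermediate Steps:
R(m, h) = -7 + h
r(I) = -3*I (r(I) = (-7 + 4)*I = -3*I)
-44951 - r(-157) = -44951 - (-3)*(-157) = -44951 - 1*471 = -44951 - 471 = -45422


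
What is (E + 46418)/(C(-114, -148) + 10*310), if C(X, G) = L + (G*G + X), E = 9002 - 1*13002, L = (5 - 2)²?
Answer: 42418/24899 ≈ 1.7036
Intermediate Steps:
L = 9 (L = 3² = 9)
E = -4000 (E = 9002 - 13002 = -4000)
C(X, G) = 9 + X + G² (C(X, G) = 9 + (G*G + X) = 9 + (G² + X) = 9 + (X + G²) = 9 + X + G²)
(E + 46418)/(C(-114, -148) + 10*310) = (-4000 + 46418)/((9 - 114 + (-148)²) + 10*310) = 42418/((9 - 114 + 21904) + 3100) = 42418/(21799 + 3100) = 42418/24899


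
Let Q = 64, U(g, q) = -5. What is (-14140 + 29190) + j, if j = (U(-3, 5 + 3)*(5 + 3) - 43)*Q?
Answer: 9738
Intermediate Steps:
j = -5312 (j = (-5*(5 + 3) - 43)*64 = (-5*8 - 43)*64 = (-40 - 43)*64 = -83*64 = -5312)
(-14140 + 29190) + j = (-14140 + 29190) - 5312 = 15050 - 5312 = 9738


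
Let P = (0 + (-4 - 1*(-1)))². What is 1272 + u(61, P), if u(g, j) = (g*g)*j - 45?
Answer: 34716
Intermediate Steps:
P = 9 (P = (0 + (-4 + 1))² = (0 - 3)² = (-3)² = 9)
u(g, j) = -45 + j*g² (u(g, j) = g²*j - 45 = j*g² - 45 = -45 + j*g²)
1272 + u(61, P) = 1272 + (-45 + 9*61²) = 1272 + (-45 + 9*3721) = 1272 + (-45 + 33489) = 1272 + 33444 = 34716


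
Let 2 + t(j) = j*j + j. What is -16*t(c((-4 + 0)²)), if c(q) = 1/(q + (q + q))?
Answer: 4559/144 ≈ 31.660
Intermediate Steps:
c(q) = 1/(3*q) (c(q) = 1/(q + 2*q) = 1/(3*q))
t(j) = -2 + j + j² (t(j) = -2 + (j*j + j) = -2 + (j² + j) = -2 + (j + j²) = -2 + j + j²)
-16*t(c((-4 + 0)²)) = -16*(-2 + 1/(3*((-4 + 0)²)) + (1/(3*((-4 + 0)²)))²) = -16*(-2 + 1/(3*((-4)²)) + (1/(3*((-4)²)))²) = -16*(-2 + (⅓)/16 + ((⅓)/16)²) = -16*(-2 + (⅓)*(1/16) + ((⅓)*(1/16))²) = -16*(-2 + 1/48 + (1/48)²) = -16*(-2 + 1/48 + 1/2304) = -16*(-4559/2304) = 4559/144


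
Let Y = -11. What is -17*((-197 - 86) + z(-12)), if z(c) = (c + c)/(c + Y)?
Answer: 110245/23 ≈ 4793.3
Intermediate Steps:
z(c) = 2*c/(-11 + c) (z(c) = (c + c)/(c - 11) = (2*c)/(-11 + c) = 2*c/(-11 + c))
-17*((-197 - 86) + z(-12)) = -17*((-197 - 86) + 2*(-12)/(-11 - 12)) = -17*(-283 + 2*(-12)/(-23)) = -17*(-283 + 2*(-12)*(-1/23)) = -17*(-283 + 24/23) = -17*(-6485/23) = 110245/23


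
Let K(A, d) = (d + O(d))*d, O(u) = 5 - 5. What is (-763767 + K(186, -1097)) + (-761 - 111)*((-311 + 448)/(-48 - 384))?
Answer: 23755601/54 ≈ 4.3992e+5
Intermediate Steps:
O(u) = 0
K(A, d) = d² (K(A, d) = (d + 0)*d = d*d = d²)
(-763767 + K(186, -1097)) + (-761 - 111)*((-311 + 448)/(-48 - 384)) = (-763767 + (-1097)²) + (-761 - 111)*((-311 + 448)/(-48 - 384)) = (-763767 + 1203409) - 119464/(-432) = 439642 - 119464*(-1)/432 = 439642 - 872*(-137/432) = 439642 + 14933/54 = 23755601/54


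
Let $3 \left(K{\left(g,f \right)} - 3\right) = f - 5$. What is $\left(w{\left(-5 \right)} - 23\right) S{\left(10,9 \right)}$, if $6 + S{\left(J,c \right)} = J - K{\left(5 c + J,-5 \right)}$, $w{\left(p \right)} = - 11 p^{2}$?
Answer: $- \frac{3874}{3} \approx -1291.3$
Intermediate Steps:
$K{\left(g,f \right)} = \frac{4}{3} + \frac{f}{3}$ ($K{\left(g,f \right)} = 3 + \frac{f - 5}{3} = 3 + \frac{-5 + f}{3} = 3 + \left(- \frac{5}{3} + \frac{f}{3}\right) = \frac{4}{3} + \frac{f}{3}$)
$S{\left(J,c \right)} = - \frac{17}{3} + J$ ($S{\left(J,c \right)} = -6 - \left(\frac{4}{3} - \frac{5}{3} - J\right) = -6 + \left(J - \left(\frac{4}{3} - \frac{5}{3}\right)\right) = -6 + \left(J - - \frac{1}{3}\right) = -6 + \left(J + \frac{1}{3}\right) = -6 + \left(\frac{1}{3} + J\right) = - \frac{17}{3} + J$)
$\left(w{\left(-5 \right)} - 23\right) S{\left(10,9 \right)} = \left(- 11 \left(-5\right)^{2} - 23\right) \left(- \frac{17}{3} + 10\right) = \left(\left(-11\right) 25 - 23\right) \frac{13}{3} = \left(-275 - 23\right) \frac{13}{3} = \left(-298\right) \frac{13}{3} = - \frac{3874}{3}$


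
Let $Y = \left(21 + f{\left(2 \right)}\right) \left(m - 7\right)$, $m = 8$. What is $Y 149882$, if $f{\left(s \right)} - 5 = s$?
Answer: $4196696$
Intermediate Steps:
$f{\left(s \right)} = 5 + s$
$Y = 28$ ($Y = \left(21 + \left(5 + 2\right)\right) \left(8 - 7\right) = \left(21 + 7\right) 1 = 28 \cdot 1 = 28$)
$Y 149882 = 28 \cdot 149882 = 4196696$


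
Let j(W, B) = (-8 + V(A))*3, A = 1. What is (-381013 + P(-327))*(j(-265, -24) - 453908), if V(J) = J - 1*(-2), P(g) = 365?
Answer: 172784882104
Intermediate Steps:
V(J) = 2 + J (V(J) = J + 2 = 2 + J)
j(W, B) = -15 (j(W, B) = (-8 + (2 + 1))*3 = (-8 + 3)*3 = -5*3 = -15)
(-381013 + P(-327))*(j(-265, -24) - 453908) = (-381013 + 365)*(-15 - 453908) = -380648*(-453923) = 172784882104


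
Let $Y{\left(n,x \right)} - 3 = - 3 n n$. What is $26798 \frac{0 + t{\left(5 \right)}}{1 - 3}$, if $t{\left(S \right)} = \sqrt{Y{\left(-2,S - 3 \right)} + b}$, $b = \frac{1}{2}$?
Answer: $- \frac{13399 i \sqrt{34}}{2} \approx - 39064.0 i$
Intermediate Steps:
$b = \frac{1}{2} \approx 0.5$
$Y{\left(n,x \right)} = 3 - 3 n^{2}$ ($Y{\left(n,x \right)} = 3 + - 3 n n = 3 - 3 n^{2}$)
$t{\left(S \right)} = \frac{i \sqrt{34}}{2}$ ($t{\left(S \right)} = \sqrt{\left(3 - 3 \left(-2\right)^{2}\right) + \frac{1}{2}} = \sqrt{\left(3 - 12\right) + \frac{1}{2}} = \sqrt{-9 + \frac{1}{2}} = \sqrt{- \frac{17}{2}} = \frac{i \sqrt{34}}{2}$)
$26798 \frac{0 + t{\left(5 \right)}}{1 - 3} = 26798 \frac{0 + \frac{i \sqrt{34}}{2}}{1 - 3} = 26798 \frac{\frac{1}{2} i \sqrt{34}}{-2} = 26798 \frac{i \sqrt{34}}{2} \left(- \frac{1}{2}\right) = 26798 \left(- \frac{i \sqrt{34}}{4}\right) = - \frac{13399 i \sqrt{34}}{2}$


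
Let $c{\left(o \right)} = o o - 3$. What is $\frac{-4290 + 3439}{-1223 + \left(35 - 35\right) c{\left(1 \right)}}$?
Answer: $\frac{851}{1223} \approx 0.69583$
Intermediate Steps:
$c{\left(o \right)} = -3 + o^{2}$ ($c{\left(o \right)} = o^{2} - 3 = -3 + o^{2}$)
$\frac{-4290 + 3439}{-1223 + \left(35 - 35\right) c{\left(1 \right)}} = \frac{-4290 + 3439}{-1223 + \left(35 - 35\right) \left(-3 + 1^{2}\right)} = - \frac{851}{-1223 + 0 \left(-3 + 1\right)} = - \frac{851}{-1223 + 0 \left(-2\right)} = - \frac{851}{-1223 + 0} = - \frac{851}{-1223} = \left(-851\right) \left(- \frac{1}{1223}\right) = \frac{851}{1223}$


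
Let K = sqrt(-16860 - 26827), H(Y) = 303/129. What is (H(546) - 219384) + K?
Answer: -9433411/43 + 79*I*sqrt(7) ≈ -2.1938e+5 + 209.01*I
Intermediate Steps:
H(Y) = 101/43 (H(Y) = 303*(1/129) = 101/43)
K = 79*I*sqrt(7) (K = sqrt(-43687) = 79*I*sqrt(7) ≈ 209.01*I)
(H(546) - 219384) + K = (101/43 - 219384) + 79*I*sqrt(7) = -9433411/43 + 79*I*sqrt(7)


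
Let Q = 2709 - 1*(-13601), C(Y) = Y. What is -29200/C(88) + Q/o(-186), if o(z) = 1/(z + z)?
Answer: -66744170/11 ≈ -6.0676e+6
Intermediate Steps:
o(z) = 1/(2*z)
Q = 16310 (Q = 2709 + 13601 = 16310)
-29200/C(88) + Q/o(-186) = -29200/88 + 16310/(((1/2)/(-186))) = -29200*1/88 + 16310/(((1/2)*(-1/186))) = -3650/11 + 16310/(-1/372) = -3650/11 + 16310*(-372) = -3650/11 - 6067320 = -66744170/11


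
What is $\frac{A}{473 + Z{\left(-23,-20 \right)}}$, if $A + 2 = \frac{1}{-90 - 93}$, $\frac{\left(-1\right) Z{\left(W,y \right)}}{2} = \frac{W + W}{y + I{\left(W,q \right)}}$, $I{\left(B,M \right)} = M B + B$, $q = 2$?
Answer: $- \frac{32663}{7686915} \approx -0.0042492$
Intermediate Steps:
$I{\left(B,M \right)} = B + B M$ ($I{\left(B,M \right)} = B M + B = B + B M$)
$Z{\left(W,y \right)} = - \frac{4 W}{y + 3 W}$ ($Z{\left(W,y \right)} = - 2 \frac{W + W}{y + W \left(1 + 2\right)} = - 2 \frac{2 W}{y + W 3} = - 2 \frac{2 W}{y + 3 W} = - \frac{4 W}{y + 3 W}$)
$A = - \frac{367}{183}$ ($A = -2 + \frac{1}{-90 - 93} = -2 + \frac{1}{-183} = -2 - \frac{1}{183} = - \frac{367}{183} \approx -2.0055$)
$\frac{A}{473 + Z{\left(-23,-20 \right)}} = \frac{1}{473 - - \frac{92}{-20 + 3 \left(-23\right)}} \left(- \frac{367}{183}\right) = \frac{1}{473 - - \frac{92}{-20 - 69}} \left(- \frac{367}{183}\right) = \frac{1}{473 - - \frac{92}{-89}} \left(- \frac{367}{183}\right) = \frac{1}{473 - \left(-92\right) \left(- \frac{1}{89}\right)} \left(- \frac{367}{183}\right) = \frac{1}{473 - \frac{92}{89}} \left(- \frac{367}{183}\right) = \frac{1}{\frac{42005}{89}} \left(- \frac{367}{183}\right) = \frac{89}{42005} \left(- \frac{367}{183}\right) = - \frac{32663}{7686915}$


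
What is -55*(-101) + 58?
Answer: 5613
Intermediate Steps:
-55*(-101) + 58 = 5555 + 58 = 5613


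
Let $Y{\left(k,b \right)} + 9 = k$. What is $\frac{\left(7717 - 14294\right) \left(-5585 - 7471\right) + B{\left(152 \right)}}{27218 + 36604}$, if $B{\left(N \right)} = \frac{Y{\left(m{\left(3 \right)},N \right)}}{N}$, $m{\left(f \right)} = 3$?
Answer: $\frac{2175355903}{1616824} \approx 1345.4$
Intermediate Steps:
$Y{\left(k,b \right)} = -9 + k$
$B{\left(N \right)} = - \frac{6}{N}$ ($B{\left(N \right)} = \frac{-9 + 3}{N} = - \frac{6}{N}$)
$\frac{\left(7717 - 14294\right) \left(-5585 - 7471\right) + B{\left(152 \right)}}{27218 + 36604} = \frac{\left(7717 - 14294\right) \left(-5585 - 7471\right) - \frac{6}{152}}{27218 + 36604} = \frac{\left(-6577\right) \left(-13056\right) - \frac{3}{76}}{63822} = \left(85869312 - \frac{3}{76}\right) \frac{1}{63822} = \frac{6526067709}{76} \cdot \frac{1}{63822} = \frac{2175355903}{1616824}$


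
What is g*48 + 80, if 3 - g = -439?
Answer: 21296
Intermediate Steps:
g = 442 (g = 3 - 1*(-439) = 3 + 439 = 442)
g*48 + 80 = 442*48 + 80 = 21216 + 80 = 21296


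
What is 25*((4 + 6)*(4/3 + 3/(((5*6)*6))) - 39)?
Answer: -1275/2 ≈ -637.50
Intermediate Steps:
25*((4 + 6)*(4/3 + 3/(((5*6)*6))) - 39) = 25*(10*(4*(1/3) + 3/((30*6))) - 39) = 25*(10*(4/3 + 3/180) - 39) = 25*(10*(4/3 + 3*(1/180)) - 39) = 25*(10*(4/3 + 1/60) - 39) = 25*(10*(27/20) - 39) = 25*(27/2 - 39) = 25*(-51/2) = -1275/2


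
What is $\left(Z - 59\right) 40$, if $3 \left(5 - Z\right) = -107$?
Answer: $- \frac{2200}{3} \approx -733.33$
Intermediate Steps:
$Z = \frac{122}{3}$ ($Z = 5 - - \frac{107}{3} = 5 + \frac{107}{3} = \frac{122}{3} \approx 40.667$)
$\left(Z - 59\right) 40 = \left(\frac{122}{3} - 59\right) 40 = \left(- \frac{55}{3}\right) 40 = - \frac{2200}{3}$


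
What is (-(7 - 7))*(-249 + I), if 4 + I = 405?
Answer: 0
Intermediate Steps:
I = 401 (I = -4 + 405 = 401)
(-(7 - 7))*(-249 + I) = (-(7 - 7))*(-249 + 401) = -1*0*152 = 0*152 = 0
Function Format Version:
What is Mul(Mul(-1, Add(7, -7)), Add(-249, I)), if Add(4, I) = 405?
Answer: 0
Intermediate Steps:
I = 401 (I = Add(-4, 405) = 401)
Mul(Mul(-1, Add(7, -7)), Add(-249, I)) = Mul(Mul(-1, Add(7, -7)), Add(-249, 401)) = Mul(Mul(-1, 0), 152) = Mul(0, 152) = 0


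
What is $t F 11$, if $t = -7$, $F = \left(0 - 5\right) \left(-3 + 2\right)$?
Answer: $-385$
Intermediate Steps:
$F = 5$ ($F = \left(-5\right) \left(-1\right) = 5$)
$t F 11 = \left(-7\right) 5 \cdot 11 = \left(-35\right) 11 = -385$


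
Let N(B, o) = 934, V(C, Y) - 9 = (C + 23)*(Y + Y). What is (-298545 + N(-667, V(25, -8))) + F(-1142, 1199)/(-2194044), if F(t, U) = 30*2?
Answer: -54414302412/182837 ≈ -2.9761e+5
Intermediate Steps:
V(C, Y) = 9 + 2*Y*(23 + C) (V(C, Y) = 9 + (C + 23)*(Y + Y) = 9 + (23 + C)*(2*Y) = 9 + 2*Y*(23 + C))
F(t, U) = 60
(-298545 + N(-667, V(25, -8))) + F(-1142, 1199)/(-2194044) = (-298545 + 934) + 60/(-2194044) = -297611 + 60*(-1/2194044) = -297611 - 5/182837 = -54414302412/182837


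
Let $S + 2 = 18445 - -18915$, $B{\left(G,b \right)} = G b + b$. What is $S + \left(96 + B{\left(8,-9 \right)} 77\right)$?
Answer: $31217$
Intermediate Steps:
$B{\left(G,b \right)} = b + G b$
$S = 37358$ ($S = -2 + \left(18445 - -18915\right) = -2 + \left(18445 + 18915\right) = -2 + 37360 = 37358$)
$S + \left(96 + B{\left(8,-9 \right)} 77\right) = 37358 + \left(96 + - 9 \left(1 + 8\right) 77\right) = 37358 + \left(96 + \left(-9\right) 9 \cdot 77\right) = 37358 + \left(96 - 6237\right) = 37358 - 6141 = 31217$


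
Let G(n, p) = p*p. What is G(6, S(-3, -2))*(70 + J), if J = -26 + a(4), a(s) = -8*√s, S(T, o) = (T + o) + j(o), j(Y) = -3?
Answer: 1792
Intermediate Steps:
S(T, o) = -3 + T + o (S(T, o) = (T + o) - 3 = -3 + T + o)
J = -42 (J = -26 - 8*√4 = -26 - 8*2 = -26 - 16 = -42)
G(n, p) = p²
G(6, S(-3, -2))*(70 + J) = (-3 - 3 - 2)²*(70 - 42) = (-8)²*28 = 64*28 = 1792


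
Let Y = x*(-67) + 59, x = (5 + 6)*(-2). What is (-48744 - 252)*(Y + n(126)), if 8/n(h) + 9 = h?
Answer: -976484836/13 ≈ -7.5114e+7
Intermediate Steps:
x = -22 (x = 11*(-2) = -22)
n(h) = 8/(-9 + h)
Y = 1533 (Y = -22*(-67) + 59 = 1474 + 59 = 1533)
(-48744 - 252)*(Y + n(126)) = (-48744 - 252)*(1533 + 8/(-9 + 126)) = -48996*(1533 + 8/117) = -48996*179369/117 = -976484836/13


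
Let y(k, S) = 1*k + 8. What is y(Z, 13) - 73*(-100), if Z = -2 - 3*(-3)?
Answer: 7315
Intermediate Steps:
Z = 7 (Z = -2 + 9 = 7)
y(k, S) = 8 + k (y(k, S) = k + 8 = 8 + k)
y(Z, 13) - 73*(-100) = (8 + 7) - 73*(-100) = 15 + 7300 = 7315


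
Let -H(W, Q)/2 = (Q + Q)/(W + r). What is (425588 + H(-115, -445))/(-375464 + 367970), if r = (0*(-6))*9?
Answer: -4894084/86181 ≈ -56.788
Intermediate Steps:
r = 0 (r = 0*9 = 0)
H(W, Q) = -4*Q/W (H(W, Q) = -2*(Q + Q)/(W + 0) = -2*2*Q/W = -4*Q/W)
(425588 + H(-115, -445))/(-375464 + 367970) = (425588 - 4*(-445)/(-115))/(-375464 + 367970) = (425588 - 4*(-445)*(-1/115))/(-7494) = (425588 - 356/23)*(-1/7494) = (9788168/23)*(-1/7494) = -4894084/86181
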